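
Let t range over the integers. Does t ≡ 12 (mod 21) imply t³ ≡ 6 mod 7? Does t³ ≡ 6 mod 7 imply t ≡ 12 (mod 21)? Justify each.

(→) Suppose t ≡ 12 (mod 21). Then t³ ≡ 12³ = 1728 (mod 21), and since 7 ∣ 21, also t³ ≡ 6 (mod 7).

(←) This fails: take t = 3. Then 3³ = 27 ≡ 6 (mod 7), yet 3 ≡ 3 (mod 21), not 12.

(⇒) holds; (⇐) fails.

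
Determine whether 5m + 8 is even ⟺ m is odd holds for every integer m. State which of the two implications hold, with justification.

(→) This fails: m = 4 gives 5m + 8 = 28, which is even, but 4 is even, not odd.

(←) This also fails: m = 7 is odd, but 5m + 8 = 43 is odd, not even.

Both directions fail.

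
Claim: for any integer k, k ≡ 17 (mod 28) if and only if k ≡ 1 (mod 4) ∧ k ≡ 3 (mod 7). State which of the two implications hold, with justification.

(⇒) Suppose k ≡ 17 (mod 28); write k = 28j + 17. Since 4 ∣ 28, reducing mod 4 gives k ≡ 17 ≡ 1 (mod 4); since 7 ∣ 28, reducing mod 7 gives k ≡ 17 ≡ 3 (mod 7).

(⇐) Conversely, if k ≡ 1 (mod 4) and k ≡ 3 (mod 7), then by the Chinese remainder theorem k ≡ 17 (mod 28). This is exactly k ≡ 17 (mod 28).

The biconditional holds.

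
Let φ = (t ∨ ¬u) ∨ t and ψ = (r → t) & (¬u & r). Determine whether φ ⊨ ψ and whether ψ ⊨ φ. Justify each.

(⇒) fails; (⇐) holds.

Forward direction. This fails. Under r = F, t = F, u = F, the left side is true but the right side is false.

Converse. Assume the antecedent. If r is true, the antecedent forces (r = T, t = T, u = F), and (t ∨ ¬u) ∨ t holds there. If r is false, the antecedent cannot hold. Either way (t ∨ ¬u) ∨ t holds.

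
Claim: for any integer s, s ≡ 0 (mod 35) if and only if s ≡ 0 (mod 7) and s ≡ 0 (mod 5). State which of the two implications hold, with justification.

Equivalent; both directions hold.

[⇒] Suppose s ≡ 0 (mod 35); write s = 35j + 0. Since 7 ∣ 35, reducing mod 7 gives s ≡ 0 (mod 7); since 5 ∣ 35, reducing mod 5 gives s ≡ 0 (mod 5).

[⇐] Conversely, if s ≡ 0 (mod 7) and s ≡ 0 (mod 5), then by the Chinese remainder theorem s ≡ 0 (mod 35). This is exactly s ≡ 0 (mod 35).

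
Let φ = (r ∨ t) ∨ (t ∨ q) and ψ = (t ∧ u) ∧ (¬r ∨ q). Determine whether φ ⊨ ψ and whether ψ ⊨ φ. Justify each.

(⇒) This fails. Under q = T, r = F, t = F, u = F, the left side is true but the right side is false.

(⇐) Assume the antecedent. If q is true, (r ∨ t) ∨ (t ∨ q) reduces to true regardless of the other variables. If q is false, the antecedent forces (q = F, r = F, t = T, u = T), and (r ∨ t) ∨ (t ∨ q) holds there. Either way (r ∨ t) ∨ (t ∨ q) holds.

Only the converse holds.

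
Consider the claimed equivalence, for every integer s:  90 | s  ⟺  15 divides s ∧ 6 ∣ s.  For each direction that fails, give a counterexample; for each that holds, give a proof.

Not equivalent: only (⇒) holds.

Forward direction. If 90 ∣ s, write s = 90q. Since 90 = 6·15, s = 15·(6q), so 15 ∣ s; and since 90 = 15·6, s = 6·(15q), so 6 ∣ s.

Converse. This fails: take s = 30. Both 15 ∣ 30 and 6 ∣ 30, yet 30 is not a multiple of 90 (since 30 = 0·90 + 30), so 90 ∤ 30.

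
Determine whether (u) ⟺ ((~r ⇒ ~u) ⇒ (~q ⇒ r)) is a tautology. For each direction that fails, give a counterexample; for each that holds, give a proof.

(⇒) holds; (⇐) fails.

[⇒] Assume the antecedent. If r is true, (~r ⇒ ~u) ⇒ (~q ⇒ r) reduces to true regardless of the other variables. If r is false, the antecedent forces (r = F, q = F, u = T) or (r = F, q = T, u = T), and (~r ⇒ ~u) ⇒ (~q ⇒ r) holds there. Either way (~r ⇒ ~u) ⇒ (~q ⇒ r) holds.

[⇐] This fails. Under r = T, q = F, u = F, the left side is false but the right side is true.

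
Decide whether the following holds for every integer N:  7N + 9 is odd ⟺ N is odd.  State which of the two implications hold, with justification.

(⇒) This fails: N = 4 gives 7N + 9 = 37, which is odd, but 4 is even, not odd.

(⇐) This also fails: N = 5 is odd, but 7N + 9 = 44 is even, not odd.

Both directions fail.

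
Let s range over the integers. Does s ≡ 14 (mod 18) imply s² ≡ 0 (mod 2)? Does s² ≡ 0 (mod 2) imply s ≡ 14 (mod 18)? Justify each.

The forward direction holds; the converse fails.

(⇒) Suppose s ≡ 14 (mod 18). Then s² ≡ 14² = 196 (mod 18), and since 2 ∣ 18, also s² ≡ 0 (mod 2).

(⇐) This fails: take s = 0. Then 0² = 0 ≡ 0 (mod 2), yet 0 ≡ 0 (mod 18), not 14.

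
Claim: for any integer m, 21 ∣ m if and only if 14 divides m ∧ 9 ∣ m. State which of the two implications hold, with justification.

Forward direction. This fails: take m = 21. Certainly 21 ∣ 21, but 14 ∤ 21.

Converse. Suppose 14 ∣ m and 9 ∣ m. Any common multiple of 14 and 9 is a multiple of their lcm; here gcd(14, 9) = 1, so lcm(14, 9) = 14·9 = 126, so 126 ∣ m. Since 21 ∣ 126, it follows that 21 ∣ m.

The forward direction fails; the converse holds.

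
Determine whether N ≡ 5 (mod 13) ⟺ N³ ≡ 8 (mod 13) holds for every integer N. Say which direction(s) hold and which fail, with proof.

(⟹) Suppose N ≡ 5 (mod 13). Write N = 13j + 5. Then (13j + 5)³ = 2197j³ + 2535j² + 975j + 125 = 13(169j³ + 195j² + 75j + 9) + 8, so N³ ≡ 8 (mod 13).

(⟸) This fails: take N = 2. Then 2³ = 8 ≡ 8 (mod 13), yet 2 ≡ 2 (mod 13), not 5.

The forward direction holds; the converse fails.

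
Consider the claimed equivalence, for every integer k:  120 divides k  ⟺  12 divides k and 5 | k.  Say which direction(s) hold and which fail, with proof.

[⇒] If 120 ∣ k, write k = 120q. Since 120 = 10·12, k = 12·(10q), so 12 ∣ k; and since 120 = 24·5, k = 5·(24q), so 5 ∣ k.

[⇐] This fails: take k = 60. Both 12 ∣ 60 and 5 ∣ 60, yet 60 is not a multiple of 120 (since 60 = 0·120 + 60), so 120 ∤ 60.

Only the forward implication holds.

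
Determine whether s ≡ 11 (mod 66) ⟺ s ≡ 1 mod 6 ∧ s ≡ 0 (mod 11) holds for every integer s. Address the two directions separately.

(⇒) fails and (⇐) fails.

Forward direction. This fails: s = 11 gives 11 ≡ 11 (mod 66) but 11 ≡ 5 (mod 6), so the conjunction on the right does not hold.

Converse. This fails: s = 55 satisfies both congruences on the right (55 ≡ 1 mod 6 and 55 ≡ 0 mod 11) yet 55 ≡ 55 (mod 66), not 11.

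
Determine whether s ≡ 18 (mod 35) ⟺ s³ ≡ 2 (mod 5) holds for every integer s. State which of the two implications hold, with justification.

(⟹) Suppose s ≡ 18 (mod 35). Then s³ ≡ 18³ = 5832 (mod 35), and since 5 ∣ 35, also s³ ≡ 2 (mod 5).

(⟸) This fails: take s = 3. Then 3³ = 27 ≡ 2 (mod 5), yet 3 ≡ 3 (mod 35), not 18.

Only the forward implication holds.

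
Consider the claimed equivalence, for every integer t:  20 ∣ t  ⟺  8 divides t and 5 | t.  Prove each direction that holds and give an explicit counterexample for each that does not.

Forward direction. This fails: take t = 20. Certainly 20 ∣ 20, but 8 ∤ 20.

Converse. Suppose 8 ∣ t and 5 ∣ t. Any common multiple of 8 and 5 is a multiple of their lcm; here gcd(8, 5) = 1, so lcm(8, 5) = 8·5 = 40, so 40 ∣ t. Since 20 ∣ 40, it follows that 20 ∣ t.

Only the reverse direction holds.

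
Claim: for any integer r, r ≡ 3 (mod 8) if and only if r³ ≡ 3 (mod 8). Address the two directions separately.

Equivalent; both directions hold.

Forward direction. Suppose r ≡ 3 (mod 8). Write r = 8j + 3. Then (8j + 3)³ = 512j³ + 576j² + 216j + 27 = 8(64j³ + 72j² + 27j + 3) + 3, so r³ ≡ 3 (mod 8).

Converse. For the converse, argue contrapositively. If r ≢ 3 (mod 8), then r is congruent to one of 0, 1, 2, 4, 5, 6, 7 modulo 8, and these give r³ ≡ 0, 1, 0, 0, 5, 0, 7 respectively — never 3.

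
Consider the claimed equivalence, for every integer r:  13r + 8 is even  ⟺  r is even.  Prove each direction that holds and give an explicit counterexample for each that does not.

Both implications hold.

Forward direction. Suppose 13r + 8 is even. Since 13 is odd, 13r and r have the same parity, so 13r + 8 ≡ r + 8 (mod 2). As 8 is even, 13r + 8 is even exactly when r is even. Thus r is even.

Converse. Suppose r is even; write r = 2j. Then 13r + 8 = 13·(2j) + 8 = 2·13j + 8, which is even.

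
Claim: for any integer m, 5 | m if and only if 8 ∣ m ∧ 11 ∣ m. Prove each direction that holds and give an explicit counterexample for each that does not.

(→) This fails: take m = 5. Certainly 5 ∣ 5, but 8 ∤ 5.

(←) This fails: take m = 88. Both 8 ∣ 88 and 11 ∣ 88, yet 88 is not a multiple of 5 (since 88 = 17·5 + 3), so 5 ∤ 88.

Neither implication holds.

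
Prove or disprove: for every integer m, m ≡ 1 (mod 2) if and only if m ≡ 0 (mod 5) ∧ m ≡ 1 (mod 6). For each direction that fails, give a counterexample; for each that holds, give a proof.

(⇒) fails; (⇐) holds.

(⟹) This fails: m = 1 gives 1 ≡ 1 (mod 2) but 1 ≡ 1 (mod 5), so the conjunction on the right does not hold.

(⟸) Conversely, if m ≡ 0 (mod 5) and m ≡ 1 (mod 6), then by the Chinese remainder theorem m ≡ 25 (mod 30). Since 25 ≡ 1 (mod 2) and 2 ∣ 30, we get m ≡ 1 (mod 2).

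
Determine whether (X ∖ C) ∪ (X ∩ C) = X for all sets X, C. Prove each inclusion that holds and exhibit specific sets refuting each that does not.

Both inclusions hold.

(⊆) Let x ∈ (X ∖ C) ∪ (X ∩ C). Then either x ∈ X and x ∉ C; or x ∈ X ∩ C. In each case x ∈ X, so (X ∖ C) ∪ (X ∩ C) ⊆ X.

(⊇) Let x ∈ X. Then either x ∈ X and x ∉ C; or x ∈ X ∩ C. In each case x ∈ (X ∖ C) ∪ (X ∩ C), so X ⊆ (X ∖ C) ∪ (X ∩ C).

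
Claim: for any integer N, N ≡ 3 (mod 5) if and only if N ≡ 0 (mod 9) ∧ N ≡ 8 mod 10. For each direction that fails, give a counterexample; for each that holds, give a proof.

(→) This fails: N = 33 gives 33 ≡ 3 (mod 5) but 33 ≡ 6 (mod 9), so the conjunction on the right does not hold.

(←) Conversely, if N ≡ 0 (mod 9) and N ≡ 8 (mod 10), then by the Chinese remainder theorem N ≡ 18 (mod 90). Since 18 ≡ 3 (mod 5) and 5 ∣ 90, we get N ≡ 3 (mod 5).

Only the converse holds.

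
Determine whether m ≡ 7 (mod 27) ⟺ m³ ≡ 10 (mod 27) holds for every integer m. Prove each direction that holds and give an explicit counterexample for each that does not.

(⟹) This fails: take m = 7. Then 7 ≡ 7 (mod 27), but 7³ = 343 ≡ 19 (mod 27), not 10.

(⟸) This fails: take m = 4. Then 4³ = 64 ≡ 10 (mod 27), yet 4 ≡ 4 (mod 27), not 7.

(⇒) fails and (⇐) fails.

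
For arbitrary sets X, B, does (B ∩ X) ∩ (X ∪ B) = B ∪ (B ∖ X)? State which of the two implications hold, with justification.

(⊆) holds; (⊇) fails.

Forward inclusion. Let x ∈ (B ∩ X) ∩ (X ∪ B). Then x ∈ X ∩ B, from which x ∈ B ∪ (B ∖ X).

Reverse inclusion. This inclusion fails. Take X = ∅, B = {1}; then 1 ∈ B ∪ (B ∖ X) but 1 ∉ (B ∩ X) ∩ (X ∪ B).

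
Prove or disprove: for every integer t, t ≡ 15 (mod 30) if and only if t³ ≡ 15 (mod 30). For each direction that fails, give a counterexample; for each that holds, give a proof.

The biconditional holds.

(→) Suppose t ≡ 15 (mod 30). Write t = 30j + 15. Then (30j + 15)³ = 27000j³ + 40500j² + 20250j + 3375 = 30(900j³ + 1350j² + 675j + 112) + 15, so t³ ≡ 15 (mod 30).

(←) Conversely, suppose t³ ≡ 15 (mod 30). The only residue r in {0, …, 29} with r³ ≡ 15 (mod 30) is r = 15, so t ≡ 15 (mod 30).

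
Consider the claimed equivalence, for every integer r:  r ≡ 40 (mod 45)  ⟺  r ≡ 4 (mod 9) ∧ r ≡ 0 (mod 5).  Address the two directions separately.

Equivalent; both directions hold.

Forward direction. Suppose r ≡ 40 (mod 45); write r = 45j + 40. Since 9 ∣ 45, reducing mod 9 gives r ≡ 40 ≡ 4 (mod 9); since 5 ∣ 45, reducing mod 5 gives r ≡ 40 ≡ 0 (mod 5).

Converse. If r ≡ 4 (mod 9) and r ≡ 0 (mod 5), then by the Chinese remainder theorem r ≡ 40 (mod 45). This is exactly r ≡ 40 (mod 45).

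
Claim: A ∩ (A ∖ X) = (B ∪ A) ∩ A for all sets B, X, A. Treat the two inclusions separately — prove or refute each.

Forward inclusion. Let x ∈ A ∩ (A ∖ X). Then either x ∈ A and x ∉ B, X; or x ∈ B ∩ A and x ∉ X. In each case x ∈ (B ∪ A) ∩ A, so A ∩ (A ∖ X) ⊆ (B ∪ A) ∩ A.

Reverse inclusion. This inclusion fails. Take B = ∅, X = {1}, A = {1}; then 1 ∈ (B ∪ A) ∩ A but 1 ∉ A ∩ (A ∖ X).

(⊆) holds; (⊇) fails.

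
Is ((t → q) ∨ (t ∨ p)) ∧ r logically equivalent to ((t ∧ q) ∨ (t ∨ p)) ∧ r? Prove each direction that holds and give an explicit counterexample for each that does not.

Forward direction. This fails. Under r = T, t = F, p = F, q = F, the left side is true but the right side is false.

Converse. Assume the antecedent. If r is true, ((t → q) ∨ (t ∨ p)) ∧ r reduces to true regardless of the other variables. If r is false, the antecedent cannot hold. Either way ((t → q) ∨ (t ∨ p)) ∧ r holds.

Only the converse holds.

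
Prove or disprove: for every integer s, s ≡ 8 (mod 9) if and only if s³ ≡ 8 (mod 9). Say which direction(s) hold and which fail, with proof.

(⟸) This fails: take s = 2. Then 2³ = 8 ≡ 8 (mod 9), yet 2 ≡ 2 (mod 9), not 8.

(⟹) Suppose s ≡ 8 (mod 9). Write s = 9j + 8. Then (9j + 8)³ = 729j³ + 1944j² + 1728j + 512 = 9(81j³ + 216j² + 192j + 56) + 8, so s³ ≡ 8 (mod 9).

Not equivalent: only (⇒) holds.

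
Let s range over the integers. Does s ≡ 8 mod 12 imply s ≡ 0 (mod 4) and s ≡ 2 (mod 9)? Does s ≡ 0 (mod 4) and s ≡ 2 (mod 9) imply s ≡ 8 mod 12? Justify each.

(⟹) This fails: s = 8 gives 8 ≡ 8 (mod 12) but 8 ≡ 8 (mod 9), so the conjunction on the right does not hold.

(⟸) Conversely, if s ≡ 0 (mod 4) and s ≡ 2 (mod 9), then by the Chinese remainder theorem s ≡ 20 (mod 36). Since 20 ≡ 8 (mod 12) and 12 ∣ 36, we get s ≡ 8 (mod 12).

Only the converse holds.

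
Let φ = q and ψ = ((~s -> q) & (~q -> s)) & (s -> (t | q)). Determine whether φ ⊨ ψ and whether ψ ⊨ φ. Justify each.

Not equivalent: only (⇒) holds.

[⇒] Assume the antecedent. If t is true, the antecedent forces (t = T, s = F, q = T) or (t = T, s = T, q = T), and the consequent holds there. If t is false, the antecedent forces (t = F, s = F, q = T) or (t = F, s = T, q = T), and the consequent holds there. Either way the consequent holds.

[⇐] This fails. Under t = T, s = T, q = F, the left side is false but the right side is true.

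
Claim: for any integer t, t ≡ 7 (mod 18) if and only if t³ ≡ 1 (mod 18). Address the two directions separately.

The forward direction holds; the converse fails.

Forward direction. Suppose t ≡ 7 (mod 18). Write t = 18j + 7. Then (18j + 7)³ = 5832j³ + 6804j² + 2646j + 343 = 18(324j³ + 378j² + 147j + 19) + 1, so t³ ≡ 1 (mod 18).

Converse. This fails: take t = 1. Then 1³ = 1 ≡ 1 (mod 18), yet 1 ≡ 1 (mod 18), not 7.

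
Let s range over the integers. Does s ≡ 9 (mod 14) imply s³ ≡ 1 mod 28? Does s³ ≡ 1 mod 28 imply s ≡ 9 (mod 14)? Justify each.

(⇒) fails and (⇐) fails.

Forward direction. This fails: take s = 23. Then 23 ≡ 9 (mod 14), but 23³ = 12167 ≡ 15 (mod 28), not 1.

Converse. This fails: take s = 1. Then 1³ = 1 ≡ 1 (mod 28), yet 1 ≡ 1 (mod 14), not 9.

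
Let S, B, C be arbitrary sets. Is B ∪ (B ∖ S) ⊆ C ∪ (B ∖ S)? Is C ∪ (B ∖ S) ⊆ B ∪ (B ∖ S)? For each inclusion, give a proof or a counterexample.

(⊆) fails and (⊇) fails.

(⊆) This inclusion fails. Take S = {1}, B = {1}, C = ∅; then 1 ∈ B ∪ (B ∖ S) but 1 ∉ C ∪ (B ∖ S).

(⊇) This inclusion fails. Take S = ∅, B = ∅, C = {1}; then 1 ∈ C ∪ (B ∖ S) but 1 ∉ B ∪ (B ∖ S).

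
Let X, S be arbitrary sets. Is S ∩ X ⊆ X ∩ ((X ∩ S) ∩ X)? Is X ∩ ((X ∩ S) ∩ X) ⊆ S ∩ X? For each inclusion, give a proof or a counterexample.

Forward inclusion. Let x ∈ S ∩ X. Then x ∈ X ∩ S, from which x ∈ X ∩ ((X ∩ S) ∩ X).

Reverse inclusion. Let x ∈ X ∩ ((X ∩ S) ∩ X). Then x ∈ X ∩ S, from which x ∈ S ∩ X.

Both inclusions hold.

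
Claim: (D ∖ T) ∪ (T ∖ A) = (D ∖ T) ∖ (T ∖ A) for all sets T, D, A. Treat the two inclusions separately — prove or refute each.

Forward inclusion. This inclusion fails. Take T = {1}, D = ∅, A = ∅; then 1 ∈ (D ∖ T) ∪ (T ∖ A) but 1 ∉ (D ∖ T) ∖ (T ∖ A).

Reverse inclusion. Let x ∈ (D ∖ T) ∖ (T ∖ A). Then either x ∈ D and x ∉ T, A; or x ∈ D ∩ A and x ∉ T. In each case x ∈ (D ∖ T) ∪ (T ∖ A), so (D ∖ T) ∖ (T ∖ A) ⊆ (D ∖ T) ∪ (T ∖ A).

The sets are not equal: only the reverse inclusion holds.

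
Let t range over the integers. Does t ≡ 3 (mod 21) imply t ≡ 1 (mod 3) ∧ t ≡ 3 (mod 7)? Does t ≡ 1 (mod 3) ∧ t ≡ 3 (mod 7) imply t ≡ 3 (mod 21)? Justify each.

[⇒] This fails: t = 3 gives 3 ≡ 3 (mod 21) but 3 ≡ 0 (mod 3), so the conjunction on the right does not hold.

[⇐] This fails: t = 10 satisfies both congruences on the right (10 ≡ 1 mod 3 and 10 ≡ 3 mod 7) yet 10 ≡ 10 (mod 21), not 3.

Both directions fail.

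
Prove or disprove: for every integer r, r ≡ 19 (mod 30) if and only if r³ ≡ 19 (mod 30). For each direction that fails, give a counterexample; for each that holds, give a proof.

Both implications hold.

Converse. Suppose r³ ≡ 19 (mod 30). The only residue r in {0, …, 29} with r³ ≡ 19 (mod 30) is r = 19, so r ≡ 19 (mod 30).

Forward direction. Suppose r ≡ 19 (mod 30). Write r = 30j + 19. Then (30j + 19)³ = 27000j³ + 51300j² + 32490j + 6859 = 30(900j³ + 1710j² + 1083j + 228) + 19, so r³ ≡ 19 (mod 30).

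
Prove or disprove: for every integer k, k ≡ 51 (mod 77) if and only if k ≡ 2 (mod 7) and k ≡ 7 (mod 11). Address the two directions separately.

Both directions hold; the statement is true.

(⟹) Suppose k ≡ 51 (mod 77); write k = 77j + 51. Since 7 ∣ 77, reducing mod 7 gives k ≡ 51 ≡ 2 (mod 7); since 11 ∣ 77, reducing mod 11 gives k ≡ 51 ≡ 7 (mod 11).

(⟸) Conversely, if k ≡ 2 (mod 7) and k ≡ 7 (mod 11), then by the Chinese remainder theorem k ≡ 51 (mod 77). This is exactly k ≡ 51 (mod 77).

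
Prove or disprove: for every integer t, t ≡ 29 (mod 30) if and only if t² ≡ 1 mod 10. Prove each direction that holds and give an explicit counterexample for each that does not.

(⇒) holds; (⇐) fails.

(⟹) Suppose t ≡ 29 (mod 30). Then t² ≡ 29² = 841 (mod 30), and since 10 ∣ 30, also t² ≡ 1 (mod 10).

(⟸) This fails: take t = 1. Then 1² = 1 ≡ 1 (mod 10), yet 1 ≡ 1 (mod 30), not 29.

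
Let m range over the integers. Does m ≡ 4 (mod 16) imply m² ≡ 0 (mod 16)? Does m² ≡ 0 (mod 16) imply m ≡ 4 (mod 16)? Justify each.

The forward direction holds; the converse fails.

(⟹) Suppose m ≡ 4 (mod 16). Write m = 16j + 4. Then (16j + 4)² = 256j² + 128j + 16 = 16(16j² + 8j + 1) + 0, so m² ≡ 0 (mod 16).

(⟸) This fails: take m = 0. Then 0² = 0 ≡ 0 (mod 16), yet 0 ≡ 0 (mod 16), not 4.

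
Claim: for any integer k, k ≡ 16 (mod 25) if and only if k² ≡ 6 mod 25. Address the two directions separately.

[⇐] This fails: take k = 9. Then 9² = 81 ≡ 6 (mod 25), yet 9 ≡ 9 (mod 25), not 16.

[⇒] Suppose k ≡ 16 (mod 25). Write k = 25j + 16. Then (25j + 16)² = 625j² + 800j + 256 = 25(25j² + 32j + 10) + 6, so k² ≡ 6 (mod 25).

The forward direction holds; the converse fails.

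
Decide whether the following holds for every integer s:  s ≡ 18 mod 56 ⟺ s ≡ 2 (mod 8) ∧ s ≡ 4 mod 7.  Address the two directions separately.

[⇒] Suppose s ≡ 18 (mod 56); write s = 56j + 18. Since 8 ∣ 56, reducing mod 8 gives s ≡ 18 ≡ 2 (mod 8); since 7 ∣ 56, reducing mod 7 gives s ≡ 18 ≡ 4 (mod 7).

[⇐] Conversely, if s ≡ 2 (mod 8) and s ≡ 4 (mod 7), then by the Chinese remainder theorem s ≡ 18 (mod 56). This is exactly s ≡ 18 (mod 56).

Both directions hold.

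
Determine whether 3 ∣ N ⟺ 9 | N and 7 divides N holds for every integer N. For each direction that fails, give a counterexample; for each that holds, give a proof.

Only the converse holds.

[⇒] This fails: take N = 3. Certainly 3 ∣ 3, but 9 ∤ 3.

[⇐] Suppose 9 ∣ N and 7 ∣ N. Any common multiple of 9 and 7 is a multiple of their lcm; here gcd(9, 7) = 1, so lcm(9, 7) = 9·7 = 63, so 63 ∣ N. Since 3 ∣ 63, it follows that 3 ∣ N.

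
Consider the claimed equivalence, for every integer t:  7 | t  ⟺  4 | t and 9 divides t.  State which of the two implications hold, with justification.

(⟹) This fails: take t = 7. Certainly 7 ∣ 7, but 4 ∤ 7.

(⟸) This fails: take t = 36. Both 4 ∣ 36 and 9 ∣ 36, yet 36 is not a multiple of 7 (since 36 = 5·7 + 1), so 7 ∤ 36.

Neither implication holds.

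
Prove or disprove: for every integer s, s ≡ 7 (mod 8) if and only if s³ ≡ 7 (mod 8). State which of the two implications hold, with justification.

Both directions hold.

(→) Suppose s ≡ 7 (mod 8). Write s = 8j + 7. Then (8j + 7)³ = 512j³ + 1344j² + 1176j + 343 = 8(64j³ + 168j² + 147j + 42) + 7, so s³ ≡ 7 (mod 8).

(←) For the converse, argue contrapositively. If s ≢ 7 (mod 8), then s is congruent to one of 0, 1, 2, 3, 4, 5, 6 modulo 8, and these give s³ ≡ 0, 1, 0, 3, 0, 5, 0 respectively — never 7.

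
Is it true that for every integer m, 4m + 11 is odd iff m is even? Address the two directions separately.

Only the converse holds.

Forward direction. This fails: take m = 3. Then 4m + 11 = 23, which is odd, yet m = 3 is odd, not even.

Converse. Suppose m is even. Since 4 is even, 4m is even for every m, so 4m + 11 has the same parity as 11, which is odd. Hence 4m + 11 is odd.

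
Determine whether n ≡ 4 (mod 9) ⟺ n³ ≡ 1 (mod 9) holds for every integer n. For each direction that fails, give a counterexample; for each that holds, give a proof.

(⇒) holds; (⇐) fails.

(⟹) Suppose n ≡ 4 (mod 9). Write n = 9j + 4. Then (9j + 4)³ = 729j³ + 972j² + 432j + 64 = 9(81j³ + 108j² + 48j + 7) + 1, so n³ ≡ 1 (mod 9).

(⟸) This fails: take n = 1. Then 1³ = 1 ≡ 1 (mod 9), yet 1 ≡ 1 (mod 9), not 4.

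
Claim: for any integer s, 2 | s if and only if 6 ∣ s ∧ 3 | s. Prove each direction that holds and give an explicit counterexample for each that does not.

(⟹) This fails: take s = 2. Certainly 2 ∣ 2, but 6 ∤ 2.

(⟸) Suppose 6 ∣ s and 3 ∣ s. Any common multiple of 6 and 3 is a multiple of their lcm; here lcm(6, 3) = 6·3/gcd(6, 3) = 18/3 = 6, so 6 ∣ s. Since 2 ∣ 6, it follows that 2 ∣ s.

Only the reverse direction holds.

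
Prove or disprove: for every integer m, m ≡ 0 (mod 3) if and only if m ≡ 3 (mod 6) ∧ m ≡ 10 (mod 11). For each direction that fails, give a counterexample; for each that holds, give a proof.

Only the converse holds.

(←) If m ≡ 3 (mod 6) and m ≡ 10 (mod 11), then by the Chinese remainder theorem m ≡ 21 (mod 66). Since 21 ≡ 0 (mod 3) and 3 ∣ 66, we get m ≡ 0 (mod 3).

(→) This fails: m = 0 gives 0 ≡ 0 (mod 3) but 0 ≡ 0 (mod 6), so the conjunction on the right does not hold.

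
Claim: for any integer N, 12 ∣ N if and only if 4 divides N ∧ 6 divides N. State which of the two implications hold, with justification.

(⇐) Suppose 4 ∣ N and 6 ∣ N. Any common multiple of 4 and 6 is a multiple of their lcm; here lcm(4, 6) = 4·6/gcd(4, 6) = 24/2 = 12, so 12 ∣ N.

(⇒) If 12 ∣ N, write N = 12q. Since 12 = 3·4, N = 4·(3q), so 4 ∣ N; and since 12 = 2·6, N = 6·(2q), so 6 ∣ N.

Both implications hold.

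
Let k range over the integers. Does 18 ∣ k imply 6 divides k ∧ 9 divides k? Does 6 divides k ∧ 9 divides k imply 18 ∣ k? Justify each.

Both directions hold; the statement is true.

Forward direction. If 18 ∣ k, write k = 18q. Since 18 = 3·6, k = 6·(3q), so 6 ∣ k; and since 18 = 2·9, k = 9·(2q), so 9 ∣ k.

Converse. Suppose 6 ∣ k and 9 ∣ k. Any common multiple of 6 and 9 is a multiple of their lcm; here lcm(6, 9) = 6·9/gcd(6, 9) = 54/3 = 18, so 18 ∣ k.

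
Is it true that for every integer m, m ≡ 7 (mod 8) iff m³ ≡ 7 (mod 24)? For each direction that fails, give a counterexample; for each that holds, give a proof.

Only the reverse direction holds.

(⇒) This fails: take m = 15. Then 15 ≡ 7 (mod 8), but 15³ = 3375 ≡ 15 (mod 24), not 7.

(⇐) Conversely, the residues r modulo 24 with r³ ≡ 7 (mod 24) are exactly {7}, and each is ≡ 7 (mod 8).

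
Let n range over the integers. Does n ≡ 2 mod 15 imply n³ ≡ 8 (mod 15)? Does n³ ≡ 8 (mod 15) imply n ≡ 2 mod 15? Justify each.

(⇐) Suppose n³ ≡ 8 (mod 15). The only residue r in {0, …, 14} with r³ ≡ 8 (mod 15) is r = 2, so n ≡ 2 (mod 15).

(⇒) Suppose n ≡ 2 mod 15. Write n = 15j + 2. Then (15j + 2)³ = 3375j³ + 1350j² + 180j + 8 = 15(225j³ + 90j² + 12j) + 8, so n³ ≡ 8 (mod 15).

Both implications hold.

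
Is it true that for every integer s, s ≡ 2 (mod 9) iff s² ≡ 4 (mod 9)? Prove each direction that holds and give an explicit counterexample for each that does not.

(⇒) holds; (⇐) fails.

(⟹) Suppose s ≡ 2 (mod 9). Write s = 9j + 2. Then (9j + 2)² = 81j² + 36j + 4 = 9(9j² + 4j) + 4, so s² ≡ 4 (mod 9).

(⟸) This fails: take s = 7. Then 7² = 49 ≡ 4 (mod 9), yet 7 ≡ 7 (mod 9), not 2.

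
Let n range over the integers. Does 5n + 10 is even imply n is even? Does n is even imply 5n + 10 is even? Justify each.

Equivalent; both directions hold.

(⇒) Suppose 5n + 10 is even. Since 5 is odd, 5n and n have the same parity, so 5n + 10 ≡ n + 10 (mod 2). As 10 is even, 5n + 10 is even exactly when n is even. Thus n is even.

(⇐) Conversely, suppose n is even; write n = 2j. Then 5n + 10 = 5·(2j) + 10 = 2·5j + 10, which is even.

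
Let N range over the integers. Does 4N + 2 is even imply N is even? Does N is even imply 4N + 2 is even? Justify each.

[⇒] This fails: take N = 5. Then 4N + 2 = 22, which is even, yet N = 5 is odd, not even.

[⇐] Suppose N is even. Since 4 is even, 4N is even for every N, so 4N + 2 has the same parity as 2, which is even. Hence 4N + 2 is even.

Only the converse holds.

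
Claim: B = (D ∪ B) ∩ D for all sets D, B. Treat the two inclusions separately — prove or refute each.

Neither inclusion holds.

(⟹) This inclusion fails. Take D = ∅, B = {1}; then 1 ∈ B but 1 ∉ (D ∪ B) ∩ D.

(⟸) This inclusion fails. Take D = {1}, B = ∅; then 1 ∈ (D ∪ B) ∩ D but 1 ∉ B.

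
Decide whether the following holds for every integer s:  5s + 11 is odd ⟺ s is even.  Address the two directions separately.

Converse. Suppose s is even; write s = 2j. Then 5s + 11 = 5·(2j) + 11 = 2·5j + 11, which is odd.

Forward direction. Suppose 5s + 11 is odd. Since 5 is odd, 5s and s have the same parity, so 5s + 11 ≡ s + 11 (mod 2). As 11 is odd, 5s + 11 is odd exactly when s is even. Thus s is even.

Both directions hold.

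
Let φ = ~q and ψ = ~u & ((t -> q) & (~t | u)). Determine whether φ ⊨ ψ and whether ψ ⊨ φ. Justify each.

Both directions fail.

(⇒) This fails. Under t = T, u = F, q = F, the left side is true but the right side is false.

(⇐) This fails. Under t = F, u = F, q = T, the left side is false but the right side is true.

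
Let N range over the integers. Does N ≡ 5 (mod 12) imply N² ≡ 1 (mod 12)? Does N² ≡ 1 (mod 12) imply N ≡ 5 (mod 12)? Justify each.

(→) Suppose N ≡ 5 (mod 12). Write N = 12j + 5. Then (12j + 5)² = 144j² + 120j + 25 = 12(12j² + 10j + 2) + 1, so N² ≡ 1 (mod 12).

(←) This fails: take N = 1. Then 1² = 1 ≡ 1 (mod 12), yet 1 ≡ 1 (mod 12), not 5.

(⇒) holds; (⇐) fails.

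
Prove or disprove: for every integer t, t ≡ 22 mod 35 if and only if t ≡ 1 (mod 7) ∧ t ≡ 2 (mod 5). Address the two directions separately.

Both implications hold.

(⟹) Suppose t ≡ 22 (mod 35); write t = 35j + 22. Since 7 ∣ 35, reducing mod 7 gives t ≡ 22 ≡ 1 (mod 7); since 5 ∣ 35, reducing mod 5 gives t ≡ 22 ≡ 2 (mod 5).

(⟸) Conversely, if t ≡ 1 (mod 7) and t ≡ 2 (mod 5), then by the Chinese remainder theorem t ≡ 22 (mod 35). This is exactly t ≡ 22 (mod 35).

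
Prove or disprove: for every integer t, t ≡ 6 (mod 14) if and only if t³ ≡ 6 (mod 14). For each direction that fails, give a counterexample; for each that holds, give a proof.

(⇒) Suppose t ≡ 6 (mod 14). Write t = 14j + 6. Then (14j + 6)³ = 2744j³ + 3528j² + 1512j + 216 = 14(196j³ + 252j² + 108j + 15) + 6, so t³ ≡ 6 (mod 14).

(⇐) This fails: take t = 10. Then 10³ = 1000 ≡ 6 (mod 14), yet 10 ≡ 10 (mod 14), not 6.

Only the forward implication holds.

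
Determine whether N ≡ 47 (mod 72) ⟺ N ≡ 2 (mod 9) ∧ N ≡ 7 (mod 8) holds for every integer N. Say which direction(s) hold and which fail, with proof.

Both directions hold.

Forward direction. Suppose N ≡ 47 (mod 72); write N = 72j + 47. Since 9 ∣ 72, reducing mod 9 gives N ≡ 47 ≡ 2 (mod 9); since 8 ∣ 72, reducing mod 8 gives N ≡ 47 ≡ 7 (mod 8).

Converse. If N ≡ 2 (mod 9) and N ≡ 7 (mod 8), then by the Chinese remainder theorem N ≡ 47 (mod 72). This is exactly N ≡ 47 (mod 72).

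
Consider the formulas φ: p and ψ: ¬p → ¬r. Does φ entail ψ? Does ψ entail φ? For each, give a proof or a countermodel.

(⇒) holds; (⇐) fails.

(⟹) Assume the antecedent. If p is true, ¬p → ¬r reduces to true regardless of the other variables. If p is false, the antecedent cannot hold. Either way ¬p → ¬r holds.

(⟸) This fails. Under p = F, r = F, the left side is false but the right side is true.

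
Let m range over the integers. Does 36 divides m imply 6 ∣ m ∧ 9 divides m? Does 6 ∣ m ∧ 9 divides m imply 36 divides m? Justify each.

Only the forward implication holds.

(⇐) This fails: take m = 18. Both 6 ∣ 18 and 9 ∣ 18, yet 18 is not a multiple of 36 (since 18 = 0·36 + 18), so 36 ∤ 18.

(⇒) If 36 ∣ m, write m = 36q. Since 36 = 6·6, m = 6·(6q), so 6 ∣ m; and since 36 = 4·9, m = 9·(4q), so 9 ∣ m.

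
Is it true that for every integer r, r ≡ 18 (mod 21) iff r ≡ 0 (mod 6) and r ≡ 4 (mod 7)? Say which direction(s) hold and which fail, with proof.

Forward direction. This fails: r = 39 gives 39 ≡ 18 (mod 21) but 39 ≡ 3 (mod 6), so the conjunction on the right does not hold.

Converse. If r ≡ 0 (mod 6) and r ≡ 4 (mod 7), then by the Chinese remainder theorem r ≡ 18 (mod 42). Since 18 ≡ 18 (mod 21) and 21 ∣ 42, we get r ≡ 18 (mod 21).

Only the converse holds.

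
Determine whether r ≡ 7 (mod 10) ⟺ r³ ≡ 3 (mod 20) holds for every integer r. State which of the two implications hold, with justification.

Only the converse holds.

Forward direction. This fails: take r = 17. Then 17 ≡ 7 (mod 10), but 17³ = 4913 ≡ 13 (mod 20), not 3.

Converse. The residues r modulo 20 with r³ ≡ 3 (mod 20) are exactly {7}, and each is ≡ 7 (mod 10).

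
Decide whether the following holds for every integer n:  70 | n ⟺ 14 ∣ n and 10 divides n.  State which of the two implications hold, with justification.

(→) If 70 ∣ n, write n = 70q. Since 70 = 5·14, n = 14·(5q), so 14 ∣ n; and since 70 = 7·10, n = 10·(7q), so 10 ∣ n.

(←) Suppose 14 ∣ n and 10 ∣ n. Any common multiple of 14 and 10 is a multiple of their lcm; here lcm(14, 10) = 14·10/gcd(14, 10) = 140/2 = 70, so 70 ∣ n.

Both implications hold.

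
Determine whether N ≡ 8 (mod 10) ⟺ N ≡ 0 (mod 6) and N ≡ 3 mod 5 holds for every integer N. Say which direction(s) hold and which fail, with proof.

(⇒) This fails: N = 8 gives 8 ≡ 8 (mod 10) but 8 ≡ 2 (mod 6), so the conjunction on the right does not hold.

(⇐) Conversely, if N ≡ 0 (mod 6) and N ≡ 3 (mod 5), then by the Chinese remainder theorem N ≡ 18 (mod 30). Since 18 ≡ 8 (mod 10) and 10 ∣ 30, we get N ≡ 8 (mod 10).

The forward direction fails; the converse holds.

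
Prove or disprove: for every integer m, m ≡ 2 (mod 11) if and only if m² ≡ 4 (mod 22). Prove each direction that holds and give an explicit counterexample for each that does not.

Neither implication holds.

(→) This fails: take m = 13. Then 13 ≡ 2 (mod 11), but 13² = 169 ≡ 15 (mod 22), not 4.

(←) This fails: take m = 20. Then 20² = 400 ≡ 4 (mod 22), yet 20 ≡ 9 (mod 11), not 2.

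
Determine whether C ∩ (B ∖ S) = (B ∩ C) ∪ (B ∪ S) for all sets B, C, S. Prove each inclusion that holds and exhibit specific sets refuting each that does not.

The sets are not equal: only the forward inclusion holds.

(⟹) Let x ∈ C ∩ (B ∖ S). Then x ∈ B ∩ C and x ∉ S, from which x ∈ (B ∩ C) ∪ (B ∪ S).

(⟸) This inclusion fails. Take B = {1}, C = ∅, S = ∅; then 1 ∈ (B ∩ C) ∪ (B ∪ S) but 1 ∉ C ∩ (B ∖ S).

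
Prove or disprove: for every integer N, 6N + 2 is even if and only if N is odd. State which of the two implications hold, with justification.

(⇐) Suppose N is odd. Since 6 is even, 6N is even for every N, so 6N + 2 has the same parity as 2, which is even. Hence 6N + 2 is even.

(⇒) This fails: take N = 0. Then 6N + 2 = 2, which is even, yet N = 0 is even, not odd.

(⇒) fails; (⇐) holds.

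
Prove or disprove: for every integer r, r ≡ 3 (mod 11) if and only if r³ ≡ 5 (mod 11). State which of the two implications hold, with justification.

Both implications hold.

(⟸) For the converse, argue contrapositively. If r ≢ 3 (mod 11), then r is congruent to one of 0, 1, 2, 4, 5, 6, 7, 8, 9, 10 modulo 11, and these give r³ ≡ 0, 1, 8, 9, 4, 7, 2, 6, 3, 10 respectively — never 5.

(⟹) Suppose r ≡ 3 (mod 11). Write r = 11j + 3. Then (11j + 3)³ = 1331j³ + 1089j² + 297j + 27 = 11(121j³ + 99j² + 27j + 2) + 5, so r³ ≡ 5 (mod 11).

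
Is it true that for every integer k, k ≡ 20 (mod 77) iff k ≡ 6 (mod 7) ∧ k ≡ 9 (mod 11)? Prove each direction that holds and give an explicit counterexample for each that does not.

The biconditional holds.

[⇐] If k ≡ 6 (mod 7) and k ≡ 9 (mod 11), then by the Chinese remainder theorem k ≡ 20 (mod 77). This is exactly k ≡ 20 (mod 77).

[⇒] Suppose k ≡ 20 (mod 77); write k = 77j + 20. Since 7 ∣ 77, reducing mod 7 gives k ≡ 20 ≡ 6 (mod 7); since 11 ∣ 77, reducing mod 11 gives k ≡ 20 ≡ 9 (mod 11).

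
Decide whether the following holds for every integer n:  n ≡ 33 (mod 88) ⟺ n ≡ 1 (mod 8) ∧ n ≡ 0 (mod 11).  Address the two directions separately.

Both implications hold.

(→) Suppose n ≡ 33 (mod 88); write n = 88j + 33. Since 8 ∣ 88, reducing mod 8 gives n ≡ 33 ≡ 1 (mod 8); since 11 ∣ 88, reducing mod 11 gives n ≡ 33 ≡ 0 (mod 11).

(←) Conversely, if n ≡ 1 (mod 8) and n ≡ 0 (mod 11), then by the Chinese remainder theorem n ≡ 33 (mod 88). This is exactly n ≡ 33 (mod 88).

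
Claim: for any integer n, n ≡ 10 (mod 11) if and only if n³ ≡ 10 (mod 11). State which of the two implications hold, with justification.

Equivalent; both directions hold.

[⇐] For the converse, argue contrapositively. If n ≢ 10 (mod 11), then n is congruent to one of 0, 1, 2, 3, 4, 5, 6, 7, 8, 9 modulo 11, and these give n³ ≡ 0, 1, 8, 5, 9, 4, 7, 2, 6, 3 respectively — never 10.

[⇒] Suppose n ≡ 10 (mod 11). Write n = 11j + 10. Then (11j + 10)³ = 1331j³ + 3630j² + 3300j + 1000 = 11(121j³ + 330j² + 300j + 90) + 10, so n³ ≡ 10 (mod 11).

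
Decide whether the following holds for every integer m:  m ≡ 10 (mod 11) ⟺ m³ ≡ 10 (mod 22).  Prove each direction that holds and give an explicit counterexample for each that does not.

(⇒) This fails: take m = 21. Then 21 ≡ 10 (mod 11), but 21³ = 9261 ≡ 21 (mod 22), not 10.

(⇐) Conversely, the residues r modulo 22 with r³ ≡ 10 (mod 22) are exactly {10}, and each is ≡ 10 (mod 11).

Only the reverse direction holds.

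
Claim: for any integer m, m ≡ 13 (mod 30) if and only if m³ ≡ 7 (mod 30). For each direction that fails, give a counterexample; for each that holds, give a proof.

(⟹) Suppose m ≡ 13 (mod 30). Write m = 30j + 13. Then (30j + 13)³ = 27000j³ + 35100j² + 15210j + 2197 = 30(900j³ + 1170j² + 507j + 73) + 7, so m³ ≡ 7 (mod 30).

(⟸) Conversely, suppose m³ ≡ 7 (mod 30). The only residue r in {0, …, 29} with r³ ≡ 7 (mod 30) is r = 13, so m ≡ 13 (mod 30).

Both directions hold; the statement is true.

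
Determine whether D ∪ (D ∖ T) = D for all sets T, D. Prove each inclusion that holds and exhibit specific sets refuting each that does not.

Both inclusions hold; the sets are equal.

(⟹) Let x ∈ D ∪ (D ∖ T). Then either x ∈ D and x ∉ T; or x ∈ T ∩ D. In each case x ∈ D, so D ∪ (D ∖ T) ⊆ D.

(⟸) Let x ∈ D. Then either x ∈ D and x ∉ T; or x ∈ T ∩ D. In each case x ∈ D ∪ (D ∖ T), so D ⊆ D ∪ (D ∖ T).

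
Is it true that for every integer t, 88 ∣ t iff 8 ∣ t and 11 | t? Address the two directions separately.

(⟹) If 88 ∣ t, write t = 88q. Since 88 = 11·8, t = 8·(11q), so 8 ∣ t; and since 88 = 8·11, t = 11·(8q), so 11 ∣ t.

(⟸) Suppose 8 ∣ t and 11 ∣ t. Any common multiple of 8 and 11 is a multiple of their lcm; here gcd(8, 11) = 1, so lcm(8, 11) = 8·11 = 88, so 88 ∣ t.

Both directions hold; the statement is true.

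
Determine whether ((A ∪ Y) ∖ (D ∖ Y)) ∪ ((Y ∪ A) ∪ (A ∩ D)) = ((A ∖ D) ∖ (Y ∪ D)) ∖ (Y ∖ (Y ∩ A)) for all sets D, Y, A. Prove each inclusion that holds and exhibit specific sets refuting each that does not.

Forward inclusion. This inclusion fails. Take D = ∅, Y = {1}, A = ∅; then 1 ∈ ((A ∪ Y) ∖ (D ∖ Y)) ∪ ((Y ∪ A) ∪ (A ∩ D)) but 1 ∉ ((A ∖ D) ∖ (Y ∪ D)) ∖ (Y ∖ (Y ∩ A)).

Reverse inclusion. Let x ∈ ((A ∖ D) ∖ (Y ∪ D)) ∖ (Y ∖ (Y ∩ A)). Then x ∈ A and x ∉ D, Y, from which x ∈ ((A ∪ Y) ∖ (D ∖ Y)) ∪ ((Y ∪ A) ∪ (A ∩ D)).

The sets are not equal: only the reverse inclusion holds.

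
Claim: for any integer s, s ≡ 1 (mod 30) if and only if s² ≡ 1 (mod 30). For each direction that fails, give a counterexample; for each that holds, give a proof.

(→) Suppose s ≡ 1 (mod 30). Write s = 30j + 1. Then (30j + 1)² = 900j² + 60j + 1 = 30(30j² + 2j) + 1, so s² ≡ 1 (mod 30).

(←) This fails: take s = 11. Then 11² = 121 ≡ 1 (mod 30), yet 11 ≡ 11 (mod 30), not 1.

The forward direction holds; the converse fails.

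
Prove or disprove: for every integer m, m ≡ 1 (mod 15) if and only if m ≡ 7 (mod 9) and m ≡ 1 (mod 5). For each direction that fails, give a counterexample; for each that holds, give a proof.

(⇒) This fails: m = 1 gives 1 ≡ 1 (mod 15) but 1 ≡ 1 (mod 9), so the conjunction on the right does not hold.

(⇐) Conversely, if m ≡ 7 (mod 9) and m ≡ 1 (mod 5), then by the Chinese remainder theorem m ≡ 16 (mod 45). Since 16 ≡ 1 (mod 15) and 15 ∣ 45, we get m ≡ 1 (mod 15).

Not equivalent: only (⇐) holds.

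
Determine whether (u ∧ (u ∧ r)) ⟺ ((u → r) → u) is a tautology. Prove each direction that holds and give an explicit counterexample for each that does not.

(⇒) Assume the antecedent. If r is true, the antecedent forces (r = T, u = T), and (u → r) → u holds there. If r is false, the antecedent cannot hold. Either way (u → r) → u holds.

(⇐) This fails. Under r = F, u = T, the left side is false but the right side is true.

(⇒) holds; (⇐) fails.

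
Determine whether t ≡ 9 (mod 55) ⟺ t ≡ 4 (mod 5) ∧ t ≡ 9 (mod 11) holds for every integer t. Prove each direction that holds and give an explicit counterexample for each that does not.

(⟹) Suppose t ≡ 9 (mod 55); write t = 55j + 9. Since 5 ∣ 55, reducing mod 5 gives t ≡ 9 ≡ 4 (mod 5); since 11 ∣ 55, reducing mod 11 gives t ≡ 9 (mod 11).

(⟸) Conversely, if t ≡ 4 (mod 5) and t ≡ 9 (mod 11), then by the Chinese remainder theorem t ≡ 9 (mod 55). This is exactly t ≡ 9 (mod 55).

The biconditional holds.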